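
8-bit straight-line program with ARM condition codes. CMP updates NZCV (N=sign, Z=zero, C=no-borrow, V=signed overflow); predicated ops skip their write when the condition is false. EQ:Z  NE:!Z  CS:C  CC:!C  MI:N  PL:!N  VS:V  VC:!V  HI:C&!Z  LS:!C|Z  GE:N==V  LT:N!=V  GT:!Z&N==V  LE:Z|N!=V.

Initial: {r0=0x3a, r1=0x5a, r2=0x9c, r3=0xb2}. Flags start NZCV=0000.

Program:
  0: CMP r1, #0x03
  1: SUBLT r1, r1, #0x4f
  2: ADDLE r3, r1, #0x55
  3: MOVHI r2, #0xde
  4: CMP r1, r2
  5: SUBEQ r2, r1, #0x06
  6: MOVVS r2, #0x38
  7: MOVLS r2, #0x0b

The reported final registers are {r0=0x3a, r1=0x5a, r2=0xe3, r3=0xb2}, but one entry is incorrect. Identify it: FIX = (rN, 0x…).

[0] flags=0010 → (cmp)
[1] flags=0010 LT?F → skip
[2] flags=0010 LE?F → skip
[3] flags=0010 HI?T → r2=0xde
[4] flags=0000 → (cmp)
[5] flags=0000 EQ?F → skip
[6] flags=0000 VS?F → skip
[7] flags=0000 LS?T → r2=0x0b

FIX = (r2, 0x0b)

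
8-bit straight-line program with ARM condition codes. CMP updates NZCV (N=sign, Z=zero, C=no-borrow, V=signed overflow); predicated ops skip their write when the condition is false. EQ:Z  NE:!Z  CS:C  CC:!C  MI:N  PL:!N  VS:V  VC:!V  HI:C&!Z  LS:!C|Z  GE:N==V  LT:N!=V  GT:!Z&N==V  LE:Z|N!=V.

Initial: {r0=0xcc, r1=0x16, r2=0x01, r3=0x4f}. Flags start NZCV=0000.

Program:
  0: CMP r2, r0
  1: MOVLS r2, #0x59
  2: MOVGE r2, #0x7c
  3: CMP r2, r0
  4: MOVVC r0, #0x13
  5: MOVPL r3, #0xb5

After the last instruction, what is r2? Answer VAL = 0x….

[0] flags=0000 → (cmp)
[1] flags=0000 LS?T → r2=0x59
[2] flags=0000 GE?T → r2=0x7c
[3] flags=1001 → (cmp)
[4] flags=1001 VC?F → skip
[5] flags=1001 PL?F → skip

VAL = 0x7c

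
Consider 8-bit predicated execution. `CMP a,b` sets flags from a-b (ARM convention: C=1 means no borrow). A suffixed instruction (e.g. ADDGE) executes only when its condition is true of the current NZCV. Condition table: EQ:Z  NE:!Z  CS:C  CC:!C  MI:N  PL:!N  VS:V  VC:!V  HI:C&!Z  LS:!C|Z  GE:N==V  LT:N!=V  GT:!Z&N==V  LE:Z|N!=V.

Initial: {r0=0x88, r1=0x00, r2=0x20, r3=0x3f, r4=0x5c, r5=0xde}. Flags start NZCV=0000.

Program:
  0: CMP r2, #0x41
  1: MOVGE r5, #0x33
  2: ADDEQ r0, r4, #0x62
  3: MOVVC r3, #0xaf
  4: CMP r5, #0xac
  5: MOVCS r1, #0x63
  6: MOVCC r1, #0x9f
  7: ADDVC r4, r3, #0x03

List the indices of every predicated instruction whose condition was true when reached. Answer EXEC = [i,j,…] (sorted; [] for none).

EXEC = [3,5,7]

0: ✓ CMP  NZCV=1000
1: · MOVGE
2: · ADDEQ
3: ✓ MOVVC  r3←0xaf
4: ✓ CMP  NZCV=0010
5: ✓ MOVCS  r1←0x63
6: · MOVCC
7: ✓ ADDVC  r4←0xb2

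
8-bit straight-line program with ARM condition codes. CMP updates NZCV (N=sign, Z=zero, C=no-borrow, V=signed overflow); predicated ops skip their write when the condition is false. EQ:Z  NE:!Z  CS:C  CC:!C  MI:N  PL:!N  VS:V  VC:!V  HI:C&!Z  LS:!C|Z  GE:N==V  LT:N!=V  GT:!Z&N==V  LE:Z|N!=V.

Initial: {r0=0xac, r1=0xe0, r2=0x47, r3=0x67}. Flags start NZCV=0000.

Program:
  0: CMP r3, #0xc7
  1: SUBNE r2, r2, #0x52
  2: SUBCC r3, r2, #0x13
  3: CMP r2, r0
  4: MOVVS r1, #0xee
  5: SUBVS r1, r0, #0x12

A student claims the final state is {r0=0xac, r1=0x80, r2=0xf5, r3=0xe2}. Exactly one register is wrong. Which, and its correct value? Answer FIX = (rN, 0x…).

FIX = (r1, 0xe0)

[0] flags=1001 → (cmp)
[1] flags=1001 NE?T → r2=0xf5
[2] flags=1001 CC?T → r3=0xe2
[3] flags=0010 → (cmp)
[4] flags=0010 VS?F → skip
[5] flags=0010 VS?F → skip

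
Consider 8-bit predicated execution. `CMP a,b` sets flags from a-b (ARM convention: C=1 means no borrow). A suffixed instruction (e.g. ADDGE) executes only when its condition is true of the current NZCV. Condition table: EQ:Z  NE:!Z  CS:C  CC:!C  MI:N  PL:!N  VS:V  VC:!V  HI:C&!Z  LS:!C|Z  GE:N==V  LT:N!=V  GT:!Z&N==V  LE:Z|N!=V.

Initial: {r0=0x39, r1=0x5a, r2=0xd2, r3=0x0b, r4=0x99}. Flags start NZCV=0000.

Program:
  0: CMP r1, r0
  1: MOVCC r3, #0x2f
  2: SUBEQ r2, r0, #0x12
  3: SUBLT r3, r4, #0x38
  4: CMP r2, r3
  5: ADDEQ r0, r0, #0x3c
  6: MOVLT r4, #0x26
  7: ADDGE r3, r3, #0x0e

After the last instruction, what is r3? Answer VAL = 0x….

[0] flags=0010 → (cmp)
[1] flags=0010 CC?F → skip
[2] flags=0010 EQ?F → skip
[3] flags=0010 LT?F → skip
[4] flags=1010 → (cmp)
[5] flags=1010 EQ?F → skip
[6] flags=1010 LT?T → r4=0x26
[7] flags=1010 GE?F → skip

VAL = 0x0b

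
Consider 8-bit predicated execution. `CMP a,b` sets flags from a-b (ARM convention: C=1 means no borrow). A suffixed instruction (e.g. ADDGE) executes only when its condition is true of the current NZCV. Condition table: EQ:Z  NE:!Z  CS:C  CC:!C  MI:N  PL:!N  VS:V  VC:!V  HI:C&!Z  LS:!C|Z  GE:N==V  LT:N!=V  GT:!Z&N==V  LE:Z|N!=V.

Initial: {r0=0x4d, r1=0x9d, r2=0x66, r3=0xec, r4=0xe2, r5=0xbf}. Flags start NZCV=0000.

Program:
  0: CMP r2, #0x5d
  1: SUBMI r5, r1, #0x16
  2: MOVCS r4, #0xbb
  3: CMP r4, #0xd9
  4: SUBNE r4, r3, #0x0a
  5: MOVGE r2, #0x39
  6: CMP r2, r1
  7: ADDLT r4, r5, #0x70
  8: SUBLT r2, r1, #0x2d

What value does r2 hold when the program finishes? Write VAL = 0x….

0: ✓ CMP  NZCV=0010
1: · SUBMI
2: ✓ MOVCS  r4←0xbb
3: ✓ CMP  NZCV=1000
4: ✓ SUBNE  r4←0xe2
5: · MOVGE
6: ✓ CMP  NZCV=1001
7: · ADDLT
8: · SUBLT

VAL = 0x66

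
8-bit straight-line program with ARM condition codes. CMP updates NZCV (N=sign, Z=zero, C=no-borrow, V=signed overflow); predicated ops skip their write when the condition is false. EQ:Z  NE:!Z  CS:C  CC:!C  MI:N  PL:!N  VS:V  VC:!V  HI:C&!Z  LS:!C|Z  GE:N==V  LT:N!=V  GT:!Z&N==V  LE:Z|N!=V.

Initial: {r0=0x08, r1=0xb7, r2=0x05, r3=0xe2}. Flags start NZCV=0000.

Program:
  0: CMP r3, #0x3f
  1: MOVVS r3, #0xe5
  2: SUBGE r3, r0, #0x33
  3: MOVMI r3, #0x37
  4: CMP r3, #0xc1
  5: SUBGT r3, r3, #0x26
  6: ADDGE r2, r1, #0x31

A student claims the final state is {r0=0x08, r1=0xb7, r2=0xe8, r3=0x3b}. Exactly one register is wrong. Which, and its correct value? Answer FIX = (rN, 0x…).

FIX = (r3, 0x11)

[0] flags=1010 → (cmp)
[1] flags=1010 VS?F → skip
[2] flags=1010 GE?F → skip
[3] flags=1010 MI?T → r3=0x37
[4] flags=0000 → (cmp)
[5] flags=0000 GT?T → r3=0x11
[6] flags=0000 GE?T → r2=0xe8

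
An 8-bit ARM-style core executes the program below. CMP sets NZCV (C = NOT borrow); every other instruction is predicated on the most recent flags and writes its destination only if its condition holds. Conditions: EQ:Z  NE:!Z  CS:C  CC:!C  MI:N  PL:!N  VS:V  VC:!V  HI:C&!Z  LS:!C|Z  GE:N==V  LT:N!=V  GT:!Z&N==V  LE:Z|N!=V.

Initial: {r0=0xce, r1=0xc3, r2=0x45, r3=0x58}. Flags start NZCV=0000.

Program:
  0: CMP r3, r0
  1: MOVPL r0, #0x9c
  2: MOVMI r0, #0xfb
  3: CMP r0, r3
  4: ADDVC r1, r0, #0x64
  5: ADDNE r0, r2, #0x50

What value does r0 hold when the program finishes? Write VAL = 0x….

VAL = 0x95

[0] flags=1001 → (cmp)
[1] flags=1001 PL?F → skip
[2] flags=1001 MI?T → r0=0xfb
[3] flags=1010 → (cmp)
[4] flags=1010 VC?T → r1=0x5f
[5] flags=1010 NE?T → r0=0x95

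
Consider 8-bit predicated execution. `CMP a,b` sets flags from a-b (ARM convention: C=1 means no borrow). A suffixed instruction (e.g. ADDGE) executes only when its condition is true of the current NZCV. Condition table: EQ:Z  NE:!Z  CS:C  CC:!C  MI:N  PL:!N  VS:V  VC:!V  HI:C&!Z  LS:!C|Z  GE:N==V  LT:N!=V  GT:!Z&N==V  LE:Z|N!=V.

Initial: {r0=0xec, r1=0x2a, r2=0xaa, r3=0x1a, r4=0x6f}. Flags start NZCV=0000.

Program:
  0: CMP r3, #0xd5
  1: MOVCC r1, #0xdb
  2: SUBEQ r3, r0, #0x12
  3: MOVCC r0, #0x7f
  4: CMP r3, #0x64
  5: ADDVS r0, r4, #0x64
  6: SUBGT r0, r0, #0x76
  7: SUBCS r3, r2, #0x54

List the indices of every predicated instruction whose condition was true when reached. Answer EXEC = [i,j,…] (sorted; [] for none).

EXEC = [1,3]

0: ✓ CMP  NZCV=0000
1: ✓ MOVCC  r1←0xdb
2: · SUBEQ
3: ✓ MOVCC  r0←0x7f
4: ✓ CMP  NZCV=1000
5: · ADDVS
6: · SUBGT
7: · SUBCS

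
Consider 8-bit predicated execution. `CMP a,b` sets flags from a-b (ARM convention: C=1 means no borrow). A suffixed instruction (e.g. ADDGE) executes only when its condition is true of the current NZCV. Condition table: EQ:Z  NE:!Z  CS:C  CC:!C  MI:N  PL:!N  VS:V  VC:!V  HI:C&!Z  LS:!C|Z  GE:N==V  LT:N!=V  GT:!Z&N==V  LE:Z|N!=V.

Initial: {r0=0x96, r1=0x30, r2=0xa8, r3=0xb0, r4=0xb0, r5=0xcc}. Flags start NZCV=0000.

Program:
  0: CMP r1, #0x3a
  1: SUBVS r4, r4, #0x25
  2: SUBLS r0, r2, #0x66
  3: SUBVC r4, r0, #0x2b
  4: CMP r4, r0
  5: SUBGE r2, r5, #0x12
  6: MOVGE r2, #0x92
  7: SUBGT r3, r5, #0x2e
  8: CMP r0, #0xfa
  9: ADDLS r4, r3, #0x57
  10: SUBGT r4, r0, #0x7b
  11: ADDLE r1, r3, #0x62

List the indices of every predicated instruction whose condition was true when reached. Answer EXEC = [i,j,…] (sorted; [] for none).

EXEC = [2,3,9,10]

[0] flags=1000 → (cmp)
[1] flags=1000 VS?F → skip
[2] flags=1000 LS?T → r0=0x42
[3] flags=1000 VC?T → r4=0x17
[4] flags=1000 → (cmp)
[5] flags=1000 GE?F → skip
[6] flags=1000 GE?F → skip
[7] flags=1000 GT?F → skip
[8] flags=0000 → (cmp)
[9] flags=0000 LS?T → r4=0x07
[10] flags=0000 GT?T → r4=0xc7
[11] flags=0000 LE?F → skip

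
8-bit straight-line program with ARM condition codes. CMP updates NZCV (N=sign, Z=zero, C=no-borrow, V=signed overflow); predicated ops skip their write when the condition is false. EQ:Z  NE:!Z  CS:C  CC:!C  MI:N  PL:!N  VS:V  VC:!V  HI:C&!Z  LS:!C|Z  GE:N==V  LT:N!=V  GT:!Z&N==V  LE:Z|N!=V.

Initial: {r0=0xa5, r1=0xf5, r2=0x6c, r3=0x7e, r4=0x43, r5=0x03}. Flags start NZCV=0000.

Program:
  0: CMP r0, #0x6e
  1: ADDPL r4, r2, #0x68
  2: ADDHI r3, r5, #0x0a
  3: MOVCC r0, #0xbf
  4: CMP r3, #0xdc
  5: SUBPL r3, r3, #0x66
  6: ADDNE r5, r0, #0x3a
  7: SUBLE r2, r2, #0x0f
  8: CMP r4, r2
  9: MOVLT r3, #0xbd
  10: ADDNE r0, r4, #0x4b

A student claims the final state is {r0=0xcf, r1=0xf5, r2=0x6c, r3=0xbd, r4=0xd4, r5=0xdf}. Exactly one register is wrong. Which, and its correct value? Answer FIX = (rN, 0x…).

FIX = (r0, 0x1f)

0: ✓ CMP  NZCV=0011
1: ✓ ADDPL  r4←0xd4
2: ✓ ADDHI  r3←0x0d
3: · MOVCC
4: ✓ CMP  NZCV=0000
5: ✓ SUBPL  r3←0xa7
6: ✓ ADDNE  r5←0xdf
7: · SUBLE
8: ✓ CMP  NZCV=0011
9: ✓ MOVLT  r3←0xbd
10: ✓ ADDNE  r0←0x1f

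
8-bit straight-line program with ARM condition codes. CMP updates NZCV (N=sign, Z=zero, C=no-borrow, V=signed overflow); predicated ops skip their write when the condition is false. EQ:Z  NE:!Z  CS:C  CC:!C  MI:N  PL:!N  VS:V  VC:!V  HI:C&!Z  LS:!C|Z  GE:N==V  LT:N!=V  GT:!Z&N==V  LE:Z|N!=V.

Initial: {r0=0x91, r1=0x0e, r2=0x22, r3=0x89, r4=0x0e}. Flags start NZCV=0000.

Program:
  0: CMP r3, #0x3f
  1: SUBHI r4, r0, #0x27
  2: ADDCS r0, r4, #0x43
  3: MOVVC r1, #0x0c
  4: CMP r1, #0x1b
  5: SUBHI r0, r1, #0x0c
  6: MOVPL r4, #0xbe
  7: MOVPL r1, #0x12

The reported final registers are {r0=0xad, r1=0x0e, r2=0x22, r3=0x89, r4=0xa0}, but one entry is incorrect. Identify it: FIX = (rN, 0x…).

FIX = (r4, 0x6a)

0: ✓ CMP  NZCV=0011
1: ✓ SUBHI  r4←0x6a
2: ✓ ADDCS  r0←0xad
3: · MOVVC
4: ✓ CMP  NZCV=1000
5: · SUBHI
6: · MOVPL
7: · MOVPL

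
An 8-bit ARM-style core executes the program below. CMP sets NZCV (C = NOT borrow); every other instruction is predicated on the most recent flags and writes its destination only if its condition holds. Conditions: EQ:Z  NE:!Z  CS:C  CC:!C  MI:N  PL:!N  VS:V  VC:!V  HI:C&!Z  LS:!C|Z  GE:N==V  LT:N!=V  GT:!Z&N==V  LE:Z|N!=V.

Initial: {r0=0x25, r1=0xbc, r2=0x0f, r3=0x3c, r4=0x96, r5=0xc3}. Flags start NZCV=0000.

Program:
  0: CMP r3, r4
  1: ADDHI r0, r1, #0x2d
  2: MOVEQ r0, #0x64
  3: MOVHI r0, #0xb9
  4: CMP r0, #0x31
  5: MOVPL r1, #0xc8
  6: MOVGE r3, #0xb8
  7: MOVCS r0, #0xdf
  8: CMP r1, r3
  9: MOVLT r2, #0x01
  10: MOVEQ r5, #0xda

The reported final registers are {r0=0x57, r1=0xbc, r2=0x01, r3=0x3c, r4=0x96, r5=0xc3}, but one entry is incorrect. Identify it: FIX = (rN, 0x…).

FIX = (r0, 0x25)

0: ✓ CMP  NZCV=1001
1: · ADDHI
2: · MOVEQ
3: · MOVHI
4: ✓ CMP  NZCV=1000
5: · MOVPL
6: · MOVGE
7: · MOVCS
8: ✓ CMP  NZCV=1010
9: ✓ MOVLT  r2←0x01
10: · MOVEQ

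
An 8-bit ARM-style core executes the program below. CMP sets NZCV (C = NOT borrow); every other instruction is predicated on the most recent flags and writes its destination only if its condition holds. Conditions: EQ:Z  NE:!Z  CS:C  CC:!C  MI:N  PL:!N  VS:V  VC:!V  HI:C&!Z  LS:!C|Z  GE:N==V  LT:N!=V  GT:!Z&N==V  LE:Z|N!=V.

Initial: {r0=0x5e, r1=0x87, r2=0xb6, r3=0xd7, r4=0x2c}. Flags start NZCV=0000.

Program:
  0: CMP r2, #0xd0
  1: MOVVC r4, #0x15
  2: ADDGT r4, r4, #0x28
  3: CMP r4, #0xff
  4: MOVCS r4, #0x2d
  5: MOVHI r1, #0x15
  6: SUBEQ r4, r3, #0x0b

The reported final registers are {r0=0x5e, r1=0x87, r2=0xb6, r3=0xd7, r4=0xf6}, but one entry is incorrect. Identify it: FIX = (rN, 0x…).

0: ✓ CMP  NZCV=1000
1: ✓ MOVVC  r4←0x15
2: · ADDGT
3: ✓ CMP  NZCV=0000
4: · MOVCS
5: · MOVHI
6: · SUBEQ

FIX = (r4, 0x15)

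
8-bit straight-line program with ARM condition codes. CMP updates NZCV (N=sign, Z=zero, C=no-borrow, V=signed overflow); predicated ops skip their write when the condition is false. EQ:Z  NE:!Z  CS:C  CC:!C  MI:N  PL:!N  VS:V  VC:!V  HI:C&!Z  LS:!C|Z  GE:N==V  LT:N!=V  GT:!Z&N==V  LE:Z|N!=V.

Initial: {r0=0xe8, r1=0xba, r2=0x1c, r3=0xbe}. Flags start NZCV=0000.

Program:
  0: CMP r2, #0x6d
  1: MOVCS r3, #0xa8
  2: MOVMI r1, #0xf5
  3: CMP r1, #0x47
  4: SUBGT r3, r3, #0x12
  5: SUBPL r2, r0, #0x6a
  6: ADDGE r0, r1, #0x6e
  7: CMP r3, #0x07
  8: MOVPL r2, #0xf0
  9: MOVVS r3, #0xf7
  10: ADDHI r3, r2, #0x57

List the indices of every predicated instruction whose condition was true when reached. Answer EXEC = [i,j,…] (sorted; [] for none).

[0] flags=1000 → (cmp)
[1] flags=1000 CS?F → skip
[2] flags=1000 MI?T → r1=0xf5
[3] flags=1010 → (cmp)
[4] flags=1010 GT?F → skip
[5] flags=1010 PL?F → skip
[6] flags=1010 GE?F → skip
[7] flags=1010 → (cmp)
[8] flags=1010 PL?F → skip
[9] flags=1010 VS?F → skip
[10] flags=1010 HI?T → r3=0x73

EXEC = [2,10]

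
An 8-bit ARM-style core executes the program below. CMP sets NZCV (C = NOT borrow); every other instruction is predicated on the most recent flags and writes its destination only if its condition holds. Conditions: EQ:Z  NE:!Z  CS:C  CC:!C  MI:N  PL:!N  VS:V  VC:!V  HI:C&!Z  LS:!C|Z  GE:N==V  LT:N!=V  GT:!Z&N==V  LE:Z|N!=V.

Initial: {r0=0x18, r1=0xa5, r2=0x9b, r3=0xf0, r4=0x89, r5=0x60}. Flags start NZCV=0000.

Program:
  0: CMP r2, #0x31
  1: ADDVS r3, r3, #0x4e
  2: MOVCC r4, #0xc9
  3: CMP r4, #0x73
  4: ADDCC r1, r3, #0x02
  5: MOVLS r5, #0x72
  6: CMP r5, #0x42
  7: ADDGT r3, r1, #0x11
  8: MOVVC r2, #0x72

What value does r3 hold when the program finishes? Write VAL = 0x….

VAL = 0xb6

0: ✓ CMP  NZCV=0011
1: ✓ ADDVS  r3←0x3e
2: · MOVCC
3: ✓ CMP  NZCV=0011
4: · ADDCC
5: · MOVLS
6: ✓ CMP  NZCV=0010
7: ✓ ADDGT  r3←0xb6
8: ✓ MOVVC  r2←0x72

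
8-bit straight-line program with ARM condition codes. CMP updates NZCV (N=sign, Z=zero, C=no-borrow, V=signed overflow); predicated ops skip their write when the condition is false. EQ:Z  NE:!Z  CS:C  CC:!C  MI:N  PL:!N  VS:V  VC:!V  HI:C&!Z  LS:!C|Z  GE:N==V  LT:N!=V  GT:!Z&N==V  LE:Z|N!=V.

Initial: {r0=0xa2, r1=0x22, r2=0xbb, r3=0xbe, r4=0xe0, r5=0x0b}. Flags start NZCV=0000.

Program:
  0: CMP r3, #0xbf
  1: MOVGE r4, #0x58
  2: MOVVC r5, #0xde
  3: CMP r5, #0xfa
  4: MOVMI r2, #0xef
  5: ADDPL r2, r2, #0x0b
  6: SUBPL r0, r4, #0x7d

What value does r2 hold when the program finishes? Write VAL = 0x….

VAL = 0xef

0: ✓ CMP  NZCV=1000
1: · MOVGE
2: ✓ MOVVC  r5←0xde
3: ✓ CMP  NZCV=1000
4: ✓ MOVMI  r2←0xef
5: · ADDPL
6: · SUBPL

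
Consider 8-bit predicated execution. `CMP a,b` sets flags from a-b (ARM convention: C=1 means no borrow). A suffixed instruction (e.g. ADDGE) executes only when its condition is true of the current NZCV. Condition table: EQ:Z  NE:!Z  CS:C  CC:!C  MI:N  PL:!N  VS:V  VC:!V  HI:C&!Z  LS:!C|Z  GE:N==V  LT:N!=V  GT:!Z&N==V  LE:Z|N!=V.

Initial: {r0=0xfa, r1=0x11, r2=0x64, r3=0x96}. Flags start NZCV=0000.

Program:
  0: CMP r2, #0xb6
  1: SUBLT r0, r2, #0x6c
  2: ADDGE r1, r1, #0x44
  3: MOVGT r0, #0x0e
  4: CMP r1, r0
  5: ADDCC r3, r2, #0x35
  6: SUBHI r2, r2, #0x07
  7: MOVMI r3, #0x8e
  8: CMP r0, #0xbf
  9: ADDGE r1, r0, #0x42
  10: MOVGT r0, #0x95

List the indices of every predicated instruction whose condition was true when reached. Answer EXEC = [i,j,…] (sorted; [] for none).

0: ✓ CMP  NZCV=1001
1: · SUBLT
2: ✓ ADDGE  r1←0x55
3: ✓ MOVGT  r0←0x0e
4: ✓ CMP  NZCV=0010
5: · ADDCC
6: ✓ SUBHI  r2←0x5d
7: · MOVMI
8: ✓ CMP  NZCV=0000
9: ✓ ADDGE  r1←0x50
10: ✓ MOVGT  r0←0x95

EXEC = [2,3,6,9,10]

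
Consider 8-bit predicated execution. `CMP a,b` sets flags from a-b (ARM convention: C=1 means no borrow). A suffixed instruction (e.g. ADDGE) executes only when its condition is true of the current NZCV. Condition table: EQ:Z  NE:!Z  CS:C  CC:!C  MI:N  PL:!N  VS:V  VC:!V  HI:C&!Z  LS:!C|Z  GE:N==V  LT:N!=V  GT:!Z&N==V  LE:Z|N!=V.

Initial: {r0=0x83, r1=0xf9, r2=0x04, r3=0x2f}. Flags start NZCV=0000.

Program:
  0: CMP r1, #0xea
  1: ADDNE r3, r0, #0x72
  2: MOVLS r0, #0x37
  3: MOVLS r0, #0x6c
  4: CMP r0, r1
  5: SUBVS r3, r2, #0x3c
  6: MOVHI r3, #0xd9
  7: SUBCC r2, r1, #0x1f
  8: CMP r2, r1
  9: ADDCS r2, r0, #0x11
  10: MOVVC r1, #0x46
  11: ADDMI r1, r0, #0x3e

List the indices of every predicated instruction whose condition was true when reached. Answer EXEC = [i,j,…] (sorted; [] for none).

EXEC = [1,7,10,11]

0: ✓ CMP  NZCV=0010
1: ✓ ADDNE  r3←0xf5
2: · MOVLS
3: · MOVLS
4: ✓ CMP  NZCV=1000
5: · SUBVS
6: · MOVHI
7: ✓ SUBCC  r2←0xda
8: ✓ CMP  NZCV=1000
9: · ADDCS
10: ✓ MOVVC  r1←0x46
11: ✓ ADDMI  r1←0xc1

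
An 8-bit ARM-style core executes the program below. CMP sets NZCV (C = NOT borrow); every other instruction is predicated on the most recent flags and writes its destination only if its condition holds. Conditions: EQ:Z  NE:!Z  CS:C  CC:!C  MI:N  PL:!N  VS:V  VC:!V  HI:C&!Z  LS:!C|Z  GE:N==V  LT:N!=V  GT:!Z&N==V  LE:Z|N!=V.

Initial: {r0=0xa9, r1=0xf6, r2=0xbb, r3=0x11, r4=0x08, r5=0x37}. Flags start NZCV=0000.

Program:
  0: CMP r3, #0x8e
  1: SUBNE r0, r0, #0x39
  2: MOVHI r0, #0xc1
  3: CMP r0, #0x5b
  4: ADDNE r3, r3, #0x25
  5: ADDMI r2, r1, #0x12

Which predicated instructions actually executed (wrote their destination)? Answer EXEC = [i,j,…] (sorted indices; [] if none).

EXEC = [1,4]

0: ✓ CMP  NZCV=1001
1: ✓ SUBNE  r0←0x70
2: · MOVHI
3: ✓ CMP  NZCV=0010
4: ✓ ADDNE  r3←0x36
5: · ADDMI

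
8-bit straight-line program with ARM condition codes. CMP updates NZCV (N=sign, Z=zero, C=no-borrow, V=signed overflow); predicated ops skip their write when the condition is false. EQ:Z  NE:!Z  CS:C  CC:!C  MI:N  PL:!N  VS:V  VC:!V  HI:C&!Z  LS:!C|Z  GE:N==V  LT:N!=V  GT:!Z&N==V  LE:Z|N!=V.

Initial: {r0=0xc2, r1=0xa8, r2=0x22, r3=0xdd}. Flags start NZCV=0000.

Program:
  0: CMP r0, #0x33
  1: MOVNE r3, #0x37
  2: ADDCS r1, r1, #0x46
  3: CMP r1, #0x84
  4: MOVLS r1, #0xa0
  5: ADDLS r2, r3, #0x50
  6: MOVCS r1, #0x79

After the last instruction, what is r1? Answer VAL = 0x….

[0] flags=1010 → (cmp)
[1] flags=1010 NE?T → r3=0x37
[2] flags=1010 CS?T → r1=0xee
[3] flags=0010 → (cmp)
[4] flags=0010 LS?F → skip
[5] flags=0010 LS?F → skip
[6] flags=0010 CS?T → r1=0x79

VAL = 0x79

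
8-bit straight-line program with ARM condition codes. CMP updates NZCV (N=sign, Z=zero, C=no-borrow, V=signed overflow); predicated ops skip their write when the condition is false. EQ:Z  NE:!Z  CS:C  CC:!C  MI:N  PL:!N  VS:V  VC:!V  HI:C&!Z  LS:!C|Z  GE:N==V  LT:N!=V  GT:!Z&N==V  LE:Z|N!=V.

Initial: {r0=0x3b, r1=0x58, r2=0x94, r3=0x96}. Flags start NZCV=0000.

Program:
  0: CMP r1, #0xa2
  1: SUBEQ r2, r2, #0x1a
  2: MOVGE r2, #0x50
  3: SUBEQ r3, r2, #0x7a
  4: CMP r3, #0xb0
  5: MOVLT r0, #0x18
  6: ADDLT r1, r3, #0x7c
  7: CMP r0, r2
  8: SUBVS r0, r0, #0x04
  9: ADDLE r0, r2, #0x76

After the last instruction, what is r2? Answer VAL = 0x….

VAL = 0x50

0: ✓ CMP  NZCV=1001
1: · SUBEQ
2: ✓ MOVGE  r2←0x50
3: · SUBEQ
4: ✓ CMP  NZCV=1000
5: ✓ MOVLT  r0←0x18
6: ✓ ADDLT  r1←0x12
7: ✓ CMP  NZCV=1000
8: · SUBVS
9: ✓ ADDLE  r0←0xc6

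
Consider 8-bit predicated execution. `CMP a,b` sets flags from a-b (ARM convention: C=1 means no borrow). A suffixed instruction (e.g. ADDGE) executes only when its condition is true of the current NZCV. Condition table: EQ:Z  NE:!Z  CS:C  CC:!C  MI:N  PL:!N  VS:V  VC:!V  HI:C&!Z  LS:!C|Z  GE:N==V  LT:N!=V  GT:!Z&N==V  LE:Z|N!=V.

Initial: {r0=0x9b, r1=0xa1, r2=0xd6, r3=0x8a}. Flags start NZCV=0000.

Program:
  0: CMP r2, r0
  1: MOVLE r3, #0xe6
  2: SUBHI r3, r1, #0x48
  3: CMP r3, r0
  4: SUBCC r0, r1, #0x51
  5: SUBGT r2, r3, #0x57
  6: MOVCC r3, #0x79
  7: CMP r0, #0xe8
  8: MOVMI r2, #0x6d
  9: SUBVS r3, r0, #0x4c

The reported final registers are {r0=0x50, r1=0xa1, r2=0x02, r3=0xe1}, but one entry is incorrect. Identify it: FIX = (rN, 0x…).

[0] flags=0010 → (cmp)
[1] flags=0010 LE?F → skip
[2] flags=0010 HI?T → r3=0x59
[3] flags=1001 → (cmp)
[4] flags=1001 CC?T → r0=0x50
[5] flags=1001 GT?T → r2=0x02
[6] flags=1001 CC?T → r3=0x79
[7] flags=0000 → (cmp)
[8] flags=0000 MI?F → skip
[9] flags=0000 VS?F → skip

FIX = (r3, 0x79)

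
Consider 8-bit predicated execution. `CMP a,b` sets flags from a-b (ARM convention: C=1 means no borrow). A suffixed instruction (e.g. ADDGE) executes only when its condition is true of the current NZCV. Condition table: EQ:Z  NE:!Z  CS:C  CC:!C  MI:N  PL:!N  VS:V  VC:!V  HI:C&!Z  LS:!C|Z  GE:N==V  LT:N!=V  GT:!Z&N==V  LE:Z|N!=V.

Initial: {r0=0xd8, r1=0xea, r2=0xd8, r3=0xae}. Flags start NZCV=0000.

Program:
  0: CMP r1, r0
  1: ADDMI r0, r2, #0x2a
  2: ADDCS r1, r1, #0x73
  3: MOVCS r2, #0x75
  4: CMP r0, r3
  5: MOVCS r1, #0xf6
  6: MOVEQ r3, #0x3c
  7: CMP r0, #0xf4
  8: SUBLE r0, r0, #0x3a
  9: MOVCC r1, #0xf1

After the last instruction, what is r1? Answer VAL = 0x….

VAL = 0xf1

0: ✓ CMP  NZCV=0010
1: · ADDMI
2: ✓ ADDCS  r1←0x5d
3: ✓ MOVCS  r2←0x75
4: ✓ CMP  NZCV=0010
5: ✓ MOVCS  r1←0xf6
6: · MOVEQ
7: ✓ CMP  NZCV=1000
8: ✓ SUBLE  r0←0x9e
9: ✓ MOVCC  r1←0xf1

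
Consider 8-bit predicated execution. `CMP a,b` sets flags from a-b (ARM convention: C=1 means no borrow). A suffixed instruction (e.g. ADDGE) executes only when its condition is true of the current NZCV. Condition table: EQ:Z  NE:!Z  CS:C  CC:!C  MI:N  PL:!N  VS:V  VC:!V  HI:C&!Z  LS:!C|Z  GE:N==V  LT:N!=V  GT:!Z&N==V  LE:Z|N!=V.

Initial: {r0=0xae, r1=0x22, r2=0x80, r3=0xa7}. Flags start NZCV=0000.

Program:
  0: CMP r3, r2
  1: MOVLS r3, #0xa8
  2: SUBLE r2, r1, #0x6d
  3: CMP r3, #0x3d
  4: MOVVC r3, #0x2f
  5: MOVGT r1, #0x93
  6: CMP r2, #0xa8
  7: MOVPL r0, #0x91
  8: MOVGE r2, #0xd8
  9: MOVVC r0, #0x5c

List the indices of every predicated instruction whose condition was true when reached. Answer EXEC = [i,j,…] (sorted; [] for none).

EXEC = [9]

[0] flags=0010 → (cmp)
[1] flags=0010 LS?F → skip
[2] flags=0010 LE?F → skip
[3] flags=0011 → (cmp)
[4] flags=0011 VC?F → skip
[5] flags=0011 GT?F → skip
[6] flags=1000 → (cmp)
[7] flags=1000 PL?F → skip
[8] flags=1000 GE?F → skip
[9] flags=1000 VC?T → r0=0x5c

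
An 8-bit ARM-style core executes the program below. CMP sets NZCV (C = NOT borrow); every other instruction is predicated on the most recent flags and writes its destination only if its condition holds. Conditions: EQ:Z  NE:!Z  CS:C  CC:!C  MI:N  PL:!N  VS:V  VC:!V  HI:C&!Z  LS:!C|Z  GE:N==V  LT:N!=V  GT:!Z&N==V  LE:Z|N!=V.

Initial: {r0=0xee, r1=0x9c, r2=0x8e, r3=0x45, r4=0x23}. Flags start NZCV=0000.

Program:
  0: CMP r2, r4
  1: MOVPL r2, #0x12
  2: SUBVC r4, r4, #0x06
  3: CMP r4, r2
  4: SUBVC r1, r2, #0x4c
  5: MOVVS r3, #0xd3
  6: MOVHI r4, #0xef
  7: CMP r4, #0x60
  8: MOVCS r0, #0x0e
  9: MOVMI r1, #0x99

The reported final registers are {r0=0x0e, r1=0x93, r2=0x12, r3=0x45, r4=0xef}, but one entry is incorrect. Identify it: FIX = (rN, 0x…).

FIX = (r1, 0x99)

0: ✓ CMP  NZCV=0011
1: ✓ MOVPL  r2←0x12
2: · SUBVC
3: ✓ CMP  NZCV=0010
4: ✓ SUBVC  r1←0xc6
5: · MOVVS
6: ✓ MOVHI  r4←0xef
7: ✓ CMP  NZCV=1010
8: ✓ MOVCS  r0←0x0e
9: ✓ MOVMI  r1←0x99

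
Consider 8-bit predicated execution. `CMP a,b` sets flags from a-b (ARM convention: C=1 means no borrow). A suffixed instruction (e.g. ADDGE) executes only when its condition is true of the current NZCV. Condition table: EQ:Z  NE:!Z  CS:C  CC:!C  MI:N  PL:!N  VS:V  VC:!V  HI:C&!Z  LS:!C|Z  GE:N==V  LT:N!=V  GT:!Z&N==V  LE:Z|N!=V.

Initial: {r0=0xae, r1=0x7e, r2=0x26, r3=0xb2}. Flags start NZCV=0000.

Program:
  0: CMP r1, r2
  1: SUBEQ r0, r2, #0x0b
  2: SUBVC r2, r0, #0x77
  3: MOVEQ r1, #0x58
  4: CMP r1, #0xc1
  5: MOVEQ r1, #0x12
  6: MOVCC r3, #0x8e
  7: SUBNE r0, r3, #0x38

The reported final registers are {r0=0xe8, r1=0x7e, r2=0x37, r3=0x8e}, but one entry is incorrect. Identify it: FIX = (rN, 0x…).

0: ✓ CMP  NZCV=0010
1: · SUBEQ
2: ✓ SUBVC  r2←0x37
3: · MOVEQ
4: ✓ CMP  NZCV=1001
5: · MOVEQ
6: ✓ MOVCC  r3←0x8e
7: ✓ SUBNE  r0←0x56

FIX = (r0, 0x56)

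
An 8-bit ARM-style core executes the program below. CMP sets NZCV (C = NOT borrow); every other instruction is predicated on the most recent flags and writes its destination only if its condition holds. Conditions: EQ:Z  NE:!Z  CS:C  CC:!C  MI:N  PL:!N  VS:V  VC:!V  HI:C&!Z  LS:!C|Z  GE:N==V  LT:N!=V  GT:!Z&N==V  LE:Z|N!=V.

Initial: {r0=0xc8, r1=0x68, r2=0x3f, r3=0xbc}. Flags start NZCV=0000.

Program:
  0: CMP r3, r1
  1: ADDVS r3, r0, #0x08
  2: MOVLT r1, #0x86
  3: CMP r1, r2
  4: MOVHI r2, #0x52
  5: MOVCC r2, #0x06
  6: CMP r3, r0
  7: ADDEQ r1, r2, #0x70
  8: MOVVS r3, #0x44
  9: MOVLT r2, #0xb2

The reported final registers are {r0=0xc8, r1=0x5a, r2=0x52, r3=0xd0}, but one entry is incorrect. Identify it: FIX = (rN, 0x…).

0: ✓ CMP  NZCV=0011
1: ✓ ADDVS  r3←0xd0
2: ✓ MOVLT  r1←0x86
3: ✓ CMP  NZCV=0011
4: ✓ MOVHI  r2←0x52
5: · MOVCC
6: ✓ CMP  NZCV=0010
7: · ADDEQ
8: · MOVVS
9: · MOVLT

FIX = (r1, 0x86)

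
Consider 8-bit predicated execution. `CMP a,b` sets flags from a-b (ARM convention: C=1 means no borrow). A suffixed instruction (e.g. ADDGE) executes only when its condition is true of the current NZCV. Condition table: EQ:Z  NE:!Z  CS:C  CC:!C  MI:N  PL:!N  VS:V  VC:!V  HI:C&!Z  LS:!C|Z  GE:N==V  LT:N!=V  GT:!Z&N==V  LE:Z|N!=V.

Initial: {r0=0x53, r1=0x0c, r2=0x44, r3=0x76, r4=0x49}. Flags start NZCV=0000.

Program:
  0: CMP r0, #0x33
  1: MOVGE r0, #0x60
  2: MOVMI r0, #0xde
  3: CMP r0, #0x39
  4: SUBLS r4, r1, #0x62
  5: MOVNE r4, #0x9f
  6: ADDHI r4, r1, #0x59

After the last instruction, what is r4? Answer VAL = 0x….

[0] flags=0010 → (cmp)
[1] flags=0010 GE?T → r0=0x60
[2] flags=0010 MI?F → skip
[3] flags=0010 → (cmp)
[4] flags=0010 LS?F → skip
[5] flags=0010 NE?T → r4=0x9f
[6] flags=0010 HI?T → r4=0x65

VAL = 0x65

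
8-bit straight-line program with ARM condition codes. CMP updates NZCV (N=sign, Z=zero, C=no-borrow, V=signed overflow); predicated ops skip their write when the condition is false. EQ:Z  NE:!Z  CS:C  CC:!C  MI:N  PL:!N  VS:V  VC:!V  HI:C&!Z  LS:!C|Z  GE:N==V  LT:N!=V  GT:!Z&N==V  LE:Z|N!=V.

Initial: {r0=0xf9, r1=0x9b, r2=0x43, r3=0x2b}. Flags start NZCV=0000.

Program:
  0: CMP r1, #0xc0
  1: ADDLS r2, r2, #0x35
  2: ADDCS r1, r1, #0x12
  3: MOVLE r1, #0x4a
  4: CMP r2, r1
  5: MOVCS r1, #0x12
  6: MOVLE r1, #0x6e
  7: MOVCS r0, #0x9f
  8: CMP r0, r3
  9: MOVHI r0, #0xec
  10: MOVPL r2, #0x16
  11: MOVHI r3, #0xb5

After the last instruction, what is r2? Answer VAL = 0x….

VAL = 0x16

[0] flags=1000 → (cmp)
[1] flags=1000 LS?T → r2=0x78
[2] flags=1000 CS?F → skip
[3] flags=1000 LE?T → r1=0x4a
[4] flags=0010 → (cmp)
[5] flags=0010 CS?T → r1=0x12
[6] flags=0010 LE?F → skip
[7] flags=0010 CS?T → r0=0x9f
[8] flags=0011 → (cmp)
[9] flags=0011 HI?T → r0=0xec
[10] flags=0011 PL?T → r2=0x16
[11] flags=0011 HI?T → r3=0xb5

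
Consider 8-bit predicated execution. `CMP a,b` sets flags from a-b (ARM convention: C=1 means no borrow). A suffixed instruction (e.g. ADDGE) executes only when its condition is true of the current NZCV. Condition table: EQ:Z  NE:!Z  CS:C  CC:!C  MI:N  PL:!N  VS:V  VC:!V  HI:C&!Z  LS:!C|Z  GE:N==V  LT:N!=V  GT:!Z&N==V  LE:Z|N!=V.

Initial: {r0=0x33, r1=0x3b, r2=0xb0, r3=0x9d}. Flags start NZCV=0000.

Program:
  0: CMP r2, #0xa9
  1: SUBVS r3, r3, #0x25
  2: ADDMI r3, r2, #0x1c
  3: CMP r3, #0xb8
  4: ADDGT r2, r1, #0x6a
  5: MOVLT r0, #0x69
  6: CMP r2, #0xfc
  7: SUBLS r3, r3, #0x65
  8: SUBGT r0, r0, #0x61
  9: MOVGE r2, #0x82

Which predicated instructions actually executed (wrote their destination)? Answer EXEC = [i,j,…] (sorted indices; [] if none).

0: ✓ CMP  NZCV=0010
1: · SUBVS
2: · ADDMI
3: ✓ CMP  NZCV=1000
4: · ADDGT
5: ✓ MOVLT  r0←0x69
6: ✓ CMP  NZCV=1000
7: ✓ SUBLS  r3←0x38
8: · SUBGT
9: · MOVGE

EXEC = [5,7]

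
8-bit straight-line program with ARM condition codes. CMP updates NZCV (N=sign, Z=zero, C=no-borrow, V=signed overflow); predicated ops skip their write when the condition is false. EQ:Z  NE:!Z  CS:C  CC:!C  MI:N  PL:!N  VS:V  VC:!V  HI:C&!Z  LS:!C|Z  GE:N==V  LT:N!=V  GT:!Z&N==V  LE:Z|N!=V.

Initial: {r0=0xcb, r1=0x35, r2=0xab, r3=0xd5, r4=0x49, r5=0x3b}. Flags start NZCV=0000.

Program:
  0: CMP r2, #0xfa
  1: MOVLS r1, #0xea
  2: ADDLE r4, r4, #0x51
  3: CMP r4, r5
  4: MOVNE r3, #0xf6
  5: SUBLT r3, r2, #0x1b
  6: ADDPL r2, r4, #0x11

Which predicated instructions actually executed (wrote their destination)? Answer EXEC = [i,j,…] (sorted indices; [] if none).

[0] flags=1000 → (cmp)
[1] flags=1000 LS?T → r1=0xea
[2] flags=1000 LE?T → r4=0x9a
[3] flags=0011 → (cmp)
[4] flags=0011 NE?T → r3=0xf6
[5] flags=0011 LT?T → r3=0x90
[6] flags=0011 PL?T → r2=0xab

EXEC = [1,2,4,5,6]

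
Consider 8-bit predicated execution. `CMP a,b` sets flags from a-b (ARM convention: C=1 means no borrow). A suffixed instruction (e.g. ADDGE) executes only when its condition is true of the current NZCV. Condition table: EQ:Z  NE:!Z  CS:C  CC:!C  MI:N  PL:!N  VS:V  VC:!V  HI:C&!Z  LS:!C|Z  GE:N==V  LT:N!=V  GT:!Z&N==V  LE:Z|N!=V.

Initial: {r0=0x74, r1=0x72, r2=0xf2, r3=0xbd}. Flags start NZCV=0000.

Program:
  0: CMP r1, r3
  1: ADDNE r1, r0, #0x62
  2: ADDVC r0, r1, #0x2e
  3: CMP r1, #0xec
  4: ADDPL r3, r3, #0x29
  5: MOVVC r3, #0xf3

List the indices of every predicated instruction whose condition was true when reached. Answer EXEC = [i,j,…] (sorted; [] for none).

[0] flags=1001 → (cmp)
[1] flags=1001 NE?T → r1=0xd6
[2] flags=1001 VC?F → skip
[3] flags=1000 → (cmp)
[4] flags=1000 PL?F → skip
[5] flags=1000 VC?T → r3=0xf3

EXEC = [1,5]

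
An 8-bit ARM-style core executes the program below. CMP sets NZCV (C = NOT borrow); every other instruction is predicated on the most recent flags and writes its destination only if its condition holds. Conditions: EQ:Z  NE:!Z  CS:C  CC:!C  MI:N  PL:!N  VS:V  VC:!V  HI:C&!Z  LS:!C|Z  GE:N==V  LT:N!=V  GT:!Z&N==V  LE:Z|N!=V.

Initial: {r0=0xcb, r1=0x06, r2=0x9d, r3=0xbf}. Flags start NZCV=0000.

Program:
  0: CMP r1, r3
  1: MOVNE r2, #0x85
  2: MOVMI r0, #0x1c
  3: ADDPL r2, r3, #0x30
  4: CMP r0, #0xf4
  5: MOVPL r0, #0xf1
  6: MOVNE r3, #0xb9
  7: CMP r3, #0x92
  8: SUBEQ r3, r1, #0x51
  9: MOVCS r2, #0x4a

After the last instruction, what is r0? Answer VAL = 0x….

[0] flags=0000 → (cmp)
[1] flags=0000 NE?T → r2=0x85
[2] flags=0000 MI?F → skip
[3] flags=0000 PL?T → r2=0xef
[4] flags=1000 → (cmp)
[5] flags=1000 PL?F → skip
[6] flags=1000 NE?T → r3=0xb9
[7] flags=0010 → (cmp)
[8] flags=0010 EQ?F → skip
[9] flags=0010 CS?T → r2=0x4a

VAL = 0xcb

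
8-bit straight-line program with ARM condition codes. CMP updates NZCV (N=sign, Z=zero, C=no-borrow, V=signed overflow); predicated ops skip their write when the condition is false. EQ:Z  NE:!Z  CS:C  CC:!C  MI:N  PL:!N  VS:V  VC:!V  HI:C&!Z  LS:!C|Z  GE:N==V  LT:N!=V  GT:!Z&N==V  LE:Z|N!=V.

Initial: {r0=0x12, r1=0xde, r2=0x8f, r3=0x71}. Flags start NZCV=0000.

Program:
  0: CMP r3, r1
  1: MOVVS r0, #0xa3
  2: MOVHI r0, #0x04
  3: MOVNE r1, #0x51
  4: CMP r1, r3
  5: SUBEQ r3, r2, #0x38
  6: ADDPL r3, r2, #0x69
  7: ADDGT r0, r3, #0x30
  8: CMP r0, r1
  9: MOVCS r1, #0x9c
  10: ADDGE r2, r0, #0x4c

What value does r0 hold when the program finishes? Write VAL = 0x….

0: ✓ CMP  NZCV=1001
1: ✓ MOVVS  r0←0xa3
2: · MOVHI
3: ✓ MOVNE  r1←0x51
4: ✓ CMP  NZCV=1000
5: · SUBEQ
6: · ADDPL
7: · ADDGT
8: ✓ CMP  NZCV=0011
9: ✓ MOVCS  r1←0x9c
10: · ADDGE

VAL = 0xa3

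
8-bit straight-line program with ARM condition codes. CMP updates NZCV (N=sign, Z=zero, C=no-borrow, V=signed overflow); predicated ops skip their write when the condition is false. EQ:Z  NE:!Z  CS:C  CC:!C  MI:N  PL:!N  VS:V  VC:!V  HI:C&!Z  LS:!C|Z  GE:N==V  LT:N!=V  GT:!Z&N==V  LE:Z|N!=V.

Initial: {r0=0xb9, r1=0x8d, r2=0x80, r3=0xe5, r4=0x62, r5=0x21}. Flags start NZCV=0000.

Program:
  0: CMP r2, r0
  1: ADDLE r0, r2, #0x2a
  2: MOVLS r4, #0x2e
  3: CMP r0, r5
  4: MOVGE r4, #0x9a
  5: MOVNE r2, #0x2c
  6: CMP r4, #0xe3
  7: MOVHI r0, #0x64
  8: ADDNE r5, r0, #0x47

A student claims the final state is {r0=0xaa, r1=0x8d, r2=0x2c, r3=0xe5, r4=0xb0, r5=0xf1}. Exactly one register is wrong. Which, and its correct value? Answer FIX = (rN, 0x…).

[0] flags=1000 → (cmp)
[1] flags=1000 LE?T → r0=0xaa
[2] flags=1000 LS?T → r4=0x2e
[3] flags=1010 → (cmp)
[4] flags=1010 GE?F → skip
[5] flags=1010 NE?T → r2=0x2c
[6] flags=0000 → (cmp)
[7] flags=0000 HI?F → skip
[8] flags=0000 NE?T → r5=0xf1

FIX = (r4, 0x2e)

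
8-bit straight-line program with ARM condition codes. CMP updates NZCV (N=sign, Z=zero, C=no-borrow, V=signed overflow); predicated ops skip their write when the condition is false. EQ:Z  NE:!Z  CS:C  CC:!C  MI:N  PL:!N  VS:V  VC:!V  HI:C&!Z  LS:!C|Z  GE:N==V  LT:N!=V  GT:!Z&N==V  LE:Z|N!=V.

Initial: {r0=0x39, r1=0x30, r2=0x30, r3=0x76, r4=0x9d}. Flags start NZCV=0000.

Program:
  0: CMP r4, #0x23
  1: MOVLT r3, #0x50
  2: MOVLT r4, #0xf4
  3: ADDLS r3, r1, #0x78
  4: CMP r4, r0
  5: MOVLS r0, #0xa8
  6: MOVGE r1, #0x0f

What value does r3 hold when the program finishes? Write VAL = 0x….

VAL = 0x50

0: ✓ CMP  NZCV=0011
1: ✓ MOVLT  r3←0x50
2: ✓ MOVLT  r4←0xf4
3: · ADDLS
4: ✓ CMP  NZCV=1010
5: · MOVLS
6: · MOVGE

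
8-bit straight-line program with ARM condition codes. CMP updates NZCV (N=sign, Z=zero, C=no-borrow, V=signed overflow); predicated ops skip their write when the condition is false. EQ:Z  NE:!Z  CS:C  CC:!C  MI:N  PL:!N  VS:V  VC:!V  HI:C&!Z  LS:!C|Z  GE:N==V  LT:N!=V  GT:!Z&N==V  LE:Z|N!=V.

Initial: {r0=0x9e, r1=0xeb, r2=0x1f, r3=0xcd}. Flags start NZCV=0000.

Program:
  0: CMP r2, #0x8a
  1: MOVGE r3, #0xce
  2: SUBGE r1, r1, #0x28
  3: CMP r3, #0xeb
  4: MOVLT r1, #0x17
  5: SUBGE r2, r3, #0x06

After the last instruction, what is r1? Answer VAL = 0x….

VAL = 0x17

[0] flags=1001 → (cmp)
[1] flags=1001 GE?T → r3=0xce
[2] flags=1001 GE?T → r1=0xc3
[3] flags=1000 → (cmp)
[4] flags=1000 LT?T → r1=0x17
[5] flags=1000 GE?F → skip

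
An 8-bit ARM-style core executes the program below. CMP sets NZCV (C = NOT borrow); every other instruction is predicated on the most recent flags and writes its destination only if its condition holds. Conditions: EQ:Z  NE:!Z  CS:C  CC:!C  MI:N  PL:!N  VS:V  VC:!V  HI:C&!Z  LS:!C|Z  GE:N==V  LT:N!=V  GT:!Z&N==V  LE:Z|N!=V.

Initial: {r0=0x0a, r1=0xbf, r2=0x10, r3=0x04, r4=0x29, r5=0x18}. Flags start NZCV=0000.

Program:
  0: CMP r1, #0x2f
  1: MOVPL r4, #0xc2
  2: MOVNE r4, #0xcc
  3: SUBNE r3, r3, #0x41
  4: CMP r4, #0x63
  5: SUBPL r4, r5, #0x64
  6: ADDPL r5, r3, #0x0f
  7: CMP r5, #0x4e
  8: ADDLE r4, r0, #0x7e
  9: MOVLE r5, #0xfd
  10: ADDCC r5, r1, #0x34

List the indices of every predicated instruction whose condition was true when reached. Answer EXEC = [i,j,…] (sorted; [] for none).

EXEC = [2,3,5,6,8,9]

[0] flags=1010 → (cmp)
[1] flags=1010 PL?F → skip
[2] flags=1010 NE?T → r4=0xcc
[3] flags=1010 NE?T → r3=0xc3
[4] flags=0011 → (cmp)
[5] flags=0011 PL?T → r4=0xb4
[6] flags=0011 PL?T → r5=0xd2
[7] flags=1010 → (cmp)
[8] flags=1010 LE?T → r4=0x88
[9] flags=1010 LE?T → r5=0xfd
[10] flags=1010 CC?F → skip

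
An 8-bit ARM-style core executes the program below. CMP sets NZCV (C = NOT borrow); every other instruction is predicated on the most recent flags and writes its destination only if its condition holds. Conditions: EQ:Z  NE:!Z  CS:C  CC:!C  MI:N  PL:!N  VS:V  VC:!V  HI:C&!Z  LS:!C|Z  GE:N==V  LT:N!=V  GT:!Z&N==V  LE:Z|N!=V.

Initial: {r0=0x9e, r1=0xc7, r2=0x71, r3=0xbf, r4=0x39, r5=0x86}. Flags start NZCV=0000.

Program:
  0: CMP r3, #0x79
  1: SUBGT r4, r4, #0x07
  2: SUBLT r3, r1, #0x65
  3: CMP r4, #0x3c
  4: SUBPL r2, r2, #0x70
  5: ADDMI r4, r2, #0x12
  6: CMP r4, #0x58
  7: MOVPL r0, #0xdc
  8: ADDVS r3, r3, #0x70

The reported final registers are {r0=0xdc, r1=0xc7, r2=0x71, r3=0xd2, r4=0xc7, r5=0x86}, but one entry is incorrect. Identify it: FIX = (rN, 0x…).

0: ✓ CMP  NZCV=0011
1: · SUBGT
2: ✓ SUBLT  r3←0x62
3: ✓ CMP  NZCV=1000
4: · SUBPL
5: ✓ ADDMI  r4←0x83
6: ✓ CMP  NZCV=0011
7: ✓ MOVPL  r0←0xdc
8: ✓ ADDVS  r3←0xd2

FIX = (r4, 0x83)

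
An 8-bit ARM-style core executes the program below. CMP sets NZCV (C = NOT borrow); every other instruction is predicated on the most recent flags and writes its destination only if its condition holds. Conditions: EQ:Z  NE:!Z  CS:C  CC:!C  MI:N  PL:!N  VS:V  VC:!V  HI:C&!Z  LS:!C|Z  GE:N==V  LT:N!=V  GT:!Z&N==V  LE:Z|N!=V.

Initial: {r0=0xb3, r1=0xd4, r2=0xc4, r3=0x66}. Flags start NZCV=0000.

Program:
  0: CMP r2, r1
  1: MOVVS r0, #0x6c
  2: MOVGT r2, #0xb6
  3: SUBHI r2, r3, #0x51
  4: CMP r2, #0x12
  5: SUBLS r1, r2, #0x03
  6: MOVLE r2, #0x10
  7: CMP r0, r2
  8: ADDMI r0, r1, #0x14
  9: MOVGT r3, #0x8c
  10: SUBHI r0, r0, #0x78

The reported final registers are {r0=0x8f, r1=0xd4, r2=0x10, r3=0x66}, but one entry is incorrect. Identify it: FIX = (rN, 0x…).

[0] flags=1000 → (cmp)
[1] flags=1000 VS?F → skip
[2] flags=1000 GT?F → skip
[3] flags=1000 HI?F → skip
[4] flags=1010 → (cmp)
[5] flags=1010 LS?F → skip
[6] flags=1010 LE?T → r2=0x10
[7] flags=1010 → (cmp)
[8] flags=1010 MI?T → r0=0xe8
[9] flags=1010 GT?F → skip
[10] flags=1010 HI?T → r0=0x70

FIX = (r0, 0x70)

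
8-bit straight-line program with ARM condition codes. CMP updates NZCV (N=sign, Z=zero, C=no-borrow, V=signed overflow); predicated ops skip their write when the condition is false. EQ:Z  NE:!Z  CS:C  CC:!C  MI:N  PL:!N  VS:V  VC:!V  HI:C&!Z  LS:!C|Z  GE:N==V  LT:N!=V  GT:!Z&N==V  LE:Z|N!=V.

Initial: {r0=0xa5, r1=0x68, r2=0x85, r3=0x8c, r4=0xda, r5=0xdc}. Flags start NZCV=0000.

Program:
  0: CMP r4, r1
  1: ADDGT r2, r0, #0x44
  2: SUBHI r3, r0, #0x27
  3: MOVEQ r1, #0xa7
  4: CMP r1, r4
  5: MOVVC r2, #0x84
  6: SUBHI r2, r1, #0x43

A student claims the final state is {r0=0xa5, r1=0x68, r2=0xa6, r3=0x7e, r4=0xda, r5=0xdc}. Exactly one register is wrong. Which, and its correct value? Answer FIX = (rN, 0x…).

FIX = (r2, 0x85)

[0] flags=0011 → (cmp)
[1] flags=0011 GT?F → skip
[2] flags=0011 HI?T → r3=0x7e
[3] flags=0011 EQ?F → skip
[4] flags=1001 → (cmp)
[5] flags=1001 VC?F → skip
[6] flags=1001 HI?F → skip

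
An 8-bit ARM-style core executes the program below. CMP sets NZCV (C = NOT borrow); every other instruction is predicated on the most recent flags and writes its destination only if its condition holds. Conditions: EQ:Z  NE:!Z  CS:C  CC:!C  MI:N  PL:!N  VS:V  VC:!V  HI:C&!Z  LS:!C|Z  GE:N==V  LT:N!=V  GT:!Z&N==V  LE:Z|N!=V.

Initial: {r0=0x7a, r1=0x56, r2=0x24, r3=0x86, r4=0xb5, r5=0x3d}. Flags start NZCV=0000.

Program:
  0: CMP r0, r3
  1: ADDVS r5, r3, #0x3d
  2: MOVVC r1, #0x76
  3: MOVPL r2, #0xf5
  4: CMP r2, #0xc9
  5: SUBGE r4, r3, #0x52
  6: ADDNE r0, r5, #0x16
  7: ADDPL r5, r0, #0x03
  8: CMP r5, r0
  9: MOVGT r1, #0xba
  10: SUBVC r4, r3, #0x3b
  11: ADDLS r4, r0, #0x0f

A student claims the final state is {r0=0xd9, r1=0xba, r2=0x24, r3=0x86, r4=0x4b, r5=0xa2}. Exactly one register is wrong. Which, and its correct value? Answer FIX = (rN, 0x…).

FIX = (r5, 0xdc)

[0] flags=1001 → (cmp)
[1] flags=1001 VS?T → r5=0xc3
[2] flags=1001 VC?F → skip
[3] flags=1001 PL?F → skip
[4] flags=0000 → (cmp)
[5] flags=0000 GE?T → r4=0x34
[6] flags=0000 NE?T → r0=0xd9
[7] flags=0000 PL?T → r5=0xdc
[8] flags=0010 → (cmp)
[9] flags=0010 GT?T → r1=0xba
[10] flags=0010 VC?T → r4=0x4b
[11] flags=0010 LS?F → skip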